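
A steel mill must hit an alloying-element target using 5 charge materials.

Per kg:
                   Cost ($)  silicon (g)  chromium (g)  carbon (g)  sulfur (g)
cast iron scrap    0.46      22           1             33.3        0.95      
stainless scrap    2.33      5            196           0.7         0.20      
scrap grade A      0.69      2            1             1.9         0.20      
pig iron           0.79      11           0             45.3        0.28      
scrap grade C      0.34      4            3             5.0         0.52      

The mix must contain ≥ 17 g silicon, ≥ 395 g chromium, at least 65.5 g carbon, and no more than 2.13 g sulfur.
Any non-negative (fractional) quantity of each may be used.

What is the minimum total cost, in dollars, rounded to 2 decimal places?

This is a linear program. Let x1 = kg of cast iron scrap, x2 = kg of stainless scrap, x3 = kg of scrap grade A, x4 = kg of pig iron, x5 = kg of scrap grade C.
Minimize 0.46x1 + 2.33x2 + 0.69x3 + 0.79x4 + 0.34x5 with:
  22x1 + 5x2 + 2x3 + 11x4 + 4x5 ≥ 17   (silicon)
  1x1 + 196x2 + 1x3 + 3x5 ≥ 395   (chromium)
  33.3x1 + 0.7x2 + 1.9x3 + 45.3x4 + 5x5 ≥ 65.5   (carbon)
  0.95x1 + 0.2x2 + 0.2x3 + 0.28x4 + 0.52x5 ≤ 2.13   (sulfur)
  x1, x2, x3, x4, x5 ≥ 0.
At the optimum only cast iron scrap, stainless scrap, pig iron are positive (scrap grade A, scrap grade C = 0). Binding constraints: chromium, carbon, sulfur.
Optimal quantities: cast iron scrap = 1.791 kg, stainless scrap = 2.006 kg, pig iron = 0.09857 kg.
Hence cost = 0.46·1.791 + 2.33·2.006 + 0.79·0.09857 = $5.5757.

$5.58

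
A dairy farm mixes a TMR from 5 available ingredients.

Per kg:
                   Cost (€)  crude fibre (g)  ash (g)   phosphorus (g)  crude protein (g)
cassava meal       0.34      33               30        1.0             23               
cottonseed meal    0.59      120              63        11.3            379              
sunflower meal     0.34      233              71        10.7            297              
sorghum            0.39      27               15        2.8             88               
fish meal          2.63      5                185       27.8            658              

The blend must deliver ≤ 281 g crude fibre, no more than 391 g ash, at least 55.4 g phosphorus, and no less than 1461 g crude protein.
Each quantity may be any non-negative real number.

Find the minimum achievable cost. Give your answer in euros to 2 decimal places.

€4.14

Let x1 = kg of cassava meal, x2 = kg of cottonseed meal, x3 = kg of sunflower meal, x4 = kg of sorghum, x5 = kg of fish meal.
min 0.34x1 + 0.59x2 + 0.34x3 + 0.39x4 + 2.63x5 s.t.:
  33x1 + 120x2 + 233x3 + 27x4 + 5x5 ≤ 281   (crude fibre)
  30x1 + 63x2 + 71x3 + 15x4 + 185x5 ≤ 391   (ash)
  1x1 + 11.3x2 + 10.7x3 + 2.8x4 + 27.8x5 ≥ 55.4   (phosphorus)
  23x1 + 379x2 + 297x3 + 88x4 + 658x5 ≥ 1461   (crude protein)
  x1, x2, x3, x4, x5 ≥ 0.
At the optimum only cottonseed meal, fish meal are positive (cassava meal, sunflower meal, sorghum = 0). There the crude fibre and phosphorus constraints are tight.
So cottonseed meal = 2.298 kg, fish meal = 1.059 kg.
Hence cost = 0.59·2.298 + 2.63·1.059 = €4.1410.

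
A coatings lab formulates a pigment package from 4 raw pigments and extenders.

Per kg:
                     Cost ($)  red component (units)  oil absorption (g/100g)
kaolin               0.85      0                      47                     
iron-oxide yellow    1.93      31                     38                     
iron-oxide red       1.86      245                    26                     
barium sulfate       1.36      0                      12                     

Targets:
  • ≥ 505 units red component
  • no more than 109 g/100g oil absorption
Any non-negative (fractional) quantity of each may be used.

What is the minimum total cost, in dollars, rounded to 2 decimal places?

$3.83

This is a linear program. Let x1 = kg of kaolin, x2 = kg of iron-oxide yellow, x3 = kg of iron-oxide red, x4 = kg of barium sulfate.
min 0.85x1 + 1.93x2 + 1.86x3 + 1.36x4 with:
  31x2 + 245x3 ≥ 505   (red component)
  47x1 + 38x2 + 26x3 + 12x4 ≤ 109   (oil absorption)
  x1, x2, x3, x4 ≥ 0.
The minimum-cost mix takes nothing from kaolin, iron-oxide yellow, barium sulfate — only iron-oxide red. The red component requirement is met with equality.
That vertex is x3 = 2.061.
Objective = 1.86·2.061 = 3.8335.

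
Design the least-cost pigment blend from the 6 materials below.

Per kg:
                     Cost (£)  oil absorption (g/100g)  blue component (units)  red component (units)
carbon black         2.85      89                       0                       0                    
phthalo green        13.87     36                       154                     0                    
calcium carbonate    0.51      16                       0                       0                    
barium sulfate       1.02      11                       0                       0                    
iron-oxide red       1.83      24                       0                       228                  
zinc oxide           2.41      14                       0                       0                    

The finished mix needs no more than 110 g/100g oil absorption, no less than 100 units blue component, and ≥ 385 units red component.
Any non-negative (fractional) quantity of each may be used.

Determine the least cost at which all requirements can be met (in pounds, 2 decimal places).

This is a linear program. Let x1 = kg of carbon black, x2 = kg of phthalo green, x3 = kg of calcium carbonate, x4 = kg of barium sulfate, x5 = kg of iron-oxide red, x6 = kg of zinc oxide.
Minimize 2.85x1 + 13.87x2 + 0.51x3 + 1.02x4 + 1.83x5 + 2.41x6 subject to:
  89x1 + 36x2 + 16x3 + 11x4 + 24x5 + 14x6 ≤ 110   (oil absorption)
  154x2 ≥ 100   (blue component)
  228x5 ≥ 385   (red component)
  x1, x2, x3, x4, x5, x6 ≥ 0.
The cheapest feasible vertex uses only phthalo green, iron-oxide red; carbon black, calcium carbonate, barium sulfate, zinc oxide are not used. There the blue component and red component constraints are tight.
So phthalo green = 0.6494 kg, iron-oxide red = 1.689 kg.
Hence cost = 13.87·0.6494 + 1.83·1.689 = £12.0980.

£12.10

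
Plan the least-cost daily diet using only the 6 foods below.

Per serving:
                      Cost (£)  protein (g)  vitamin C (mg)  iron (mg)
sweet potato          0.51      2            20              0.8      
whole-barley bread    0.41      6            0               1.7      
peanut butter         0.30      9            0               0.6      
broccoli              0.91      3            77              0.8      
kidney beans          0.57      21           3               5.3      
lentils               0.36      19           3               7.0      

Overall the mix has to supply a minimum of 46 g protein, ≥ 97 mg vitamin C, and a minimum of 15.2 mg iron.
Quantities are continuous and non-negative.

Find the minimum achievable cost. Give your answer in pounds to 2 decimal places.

£1.87

Treat it as an LP. Let x1 = servings of sweet potato, x2 = servings of whole-barley bread, x3 = servings of peanut butter, x4 = servings of broccoli, x5 = servings of kidney beans, x6 = servings of lentils.
min 0.51x1 + 0.41x2 + 0.3x3 + 0.91x4 + 0.57x5 + 0.36x6 s.t.:
  2x1 + 6x2 + 9x3 + 3x4 + 21x5 + 19x6 ≥ 46   (protein)
  20x1 + 77x4 + 3x5 + 3x6 ≥ 97   (vitamin C)
  0.8x1 + 1.7x2 + 0.6x3 + 0.8x4 + 5.3x5 + 7x6 ≥ 15.2   (iron)
  x1, x2, x3, x4, x5, x6 ≥ 0.
The optimal basis is {broccoli, lentils}; sweet potato, whole-barley bread, peanut butter, kidney beans drop out. There the protein and vitamin C constraints are tight.
So broccoli = 1.173 servings, lentils = 2.236 servings.
Objective = 0.91·1.173 + 0.36·2.236 = 1.8724.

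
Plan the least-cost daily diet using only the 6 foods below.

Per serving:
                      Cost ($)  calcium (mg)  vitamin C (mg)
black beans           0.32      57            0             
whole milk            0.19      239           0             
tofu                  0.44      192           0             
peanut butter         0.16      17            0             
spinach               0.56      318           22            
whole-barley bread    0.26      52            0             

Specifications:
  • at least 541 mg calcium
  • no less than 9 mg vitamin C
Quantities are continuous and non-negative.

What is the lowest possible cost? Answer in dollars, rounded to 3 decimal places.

Set it up as a linear program. Let x1 = servings of black beans, x2 = servings of whole milk, x3 = servings of tofu, x4 = servings of peanut butter, x5 = servings of spinach, x6 = servings of whole-barley bread.
min 0.32x1 + 0.19x2 + 0.44x3 + 0.16x4 + 0.56x5 + 0.26x6 s.t.:
  57x1 + 239x2 + 192x3 + 17x4 + 318x5 + 52x6 ≥ 541   (calcium)
  22x5 ≥ 9   (vitamin C)
  x1, x2, x3, x4, x5, x6 ≥ 0.
The minimum-cost mix takes nothing from black beans, tofu, peanut butter, whole-barley bread — only whole milk, spinach. The calcium and vitamin C requirements are met with equality.
So whole milk = 1.719 servings, spinach = 0.4091 servings.
Hence cost = 0.19·1.719 + 0.56·0.4091 = $0.55571.

$0.556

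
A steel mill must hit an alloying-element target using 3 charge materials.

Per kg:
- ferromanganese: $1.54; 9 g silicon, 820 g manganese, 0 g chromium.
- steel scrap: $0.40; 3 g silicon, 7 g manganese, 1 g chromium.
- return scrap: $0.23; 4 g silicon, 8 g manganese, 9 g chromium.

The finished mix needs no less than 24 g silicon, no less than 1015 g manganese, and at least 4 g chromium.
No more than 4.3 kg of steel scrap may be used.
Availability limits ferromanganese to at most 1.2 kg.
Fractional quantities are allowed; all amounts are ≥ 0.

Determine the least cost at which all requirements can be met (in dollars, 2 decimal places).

$2.74

Let x1 = kg of ferromanganese, x2 = kg of steel scrap, x3 = kg of return scrap.
min 1.54x1 + 0.4x2 + 0.23x3 subject to:
  9x1 + 3x2 + 4x3 ≥ 24   (silicon)
  820x1 + 7x2 + 8x3 ≥ 1015   (manganese)
  1x2 + 9x3 ≥ 4   (chromium)
  x2 ≤ 4.3
  x1 ≤ 1.2
  x1, x2, x3 ≥ 0.
At the optimum only ferromanganese, return scrap are positive (steel scrap = 0). Binding constraints: manganese and the ferromanganese cap.
So ferromanganese = 1.2 kg, return scrap = 3.875 kg.
Hence cost = 1.54·1.2 + 0.23·3.875 = $2.7393.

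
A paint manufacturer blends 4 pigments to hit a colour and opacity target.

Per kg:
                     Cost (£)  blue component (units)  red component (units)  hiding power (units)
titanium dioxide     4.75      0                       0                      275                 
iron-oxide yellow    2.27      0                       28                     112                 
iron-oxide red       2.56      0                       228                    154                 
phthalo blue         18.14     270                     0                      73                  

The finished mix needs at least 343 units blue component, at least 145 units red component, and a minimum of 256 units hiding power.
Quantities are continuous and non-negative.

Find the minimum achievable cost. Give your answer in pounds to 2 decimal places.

Let x1 = kg of titanium dioxide, x2 = kg of iron-oxide yellow, x3 = kg of iron-oxide red, x4 = kg of phthalo blue.
Minimise 4.75x1 + 2.27x2 + 2.56x3 + 18.14x4 with:
  270x4 ≥ 343   (blue component)
  28x2 + 228x3 ≥ 145   (red component)
  275x1 + 112x2 + 154x3 + 73x4 ≥ 256   (hiding power)
  x1, x2, x3, x4 ≥ 0.
The minimum-cost mix takes nothing from titanium dioxide, iron-oxide yellow — only iron-oxide red, phthalo blue. The blue component and hiding power requirements are met with equality.
Optimal quantities: iron-oxide red = 1.0601 kg, phthalo blue = 1.2704 kg.
Total cost: 2.56·1.0601 + 18.14·1.2704 = 25.7589.

£25.76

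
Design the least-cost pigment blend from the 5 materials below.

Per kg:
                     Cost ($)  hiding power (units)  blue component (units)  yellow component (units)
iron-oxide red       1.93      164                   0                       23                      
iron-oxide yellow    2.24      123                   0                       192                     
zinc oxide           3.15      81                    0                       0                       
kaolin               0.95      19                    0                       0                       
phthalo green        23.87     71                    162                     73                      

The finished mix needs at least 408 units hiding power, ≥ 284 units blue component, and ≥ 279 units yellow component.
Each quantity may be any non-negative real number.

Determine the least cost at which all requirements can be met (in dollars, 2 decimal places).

$45.69

Let x1 = kg of iron-oxide red, x2 = kg of iron-oxide yellow, x3 = kg of zinc oxide, x4 = kg of kaolin, x5 = kg of phthalo green.
Minimize 1.93x1 + 2.24x2 + 3.15x3 + 0.95x4 + 23.87x5 with:
  164x1 + 123x2 + 81x3 + 19x4 + 71x5 ≥ 408   (hiding power)
  162x5 ≥ 284   (blue component)
  23x1 + 192x2 + 73x5 ≥ 279   (yellow component)
  x1, x2, x3, x4, x5 ≥ 0.
The optimal basis is {iron-oxide red, iron-oxide yellow, phthalo green}; zinc oxide, kaolin drop out. There the hiding power, blue component, yellow component constraints are tight.
Optimal quantities: iron-oxide red = 1.2513 kg, iron-oxide yellow = 0.63669 kg, phthalo green = 1.7531 kg.
Cost = 1.93·1.2513 + 2.24·0.63669 + 23.87·1.7531 = 45.6877.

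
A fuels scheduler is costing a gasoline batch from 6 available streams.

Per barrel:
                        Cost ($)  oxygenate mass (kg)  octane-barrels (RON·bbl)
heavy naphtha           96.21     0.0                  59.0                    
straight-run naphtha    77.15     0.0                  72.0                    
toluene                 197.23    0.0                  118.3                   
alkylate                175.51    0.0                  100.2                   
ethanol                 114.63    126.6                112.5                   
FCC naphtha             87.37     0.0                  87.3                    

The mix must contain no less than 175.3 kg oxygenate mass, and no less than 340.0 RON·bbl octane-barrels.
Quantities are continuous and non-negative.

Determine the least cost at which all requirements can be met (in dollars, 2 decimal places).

$343.10

This is a linear program. Let x1 = barrels of heavy naphtha, x2 = barrels of straight-run naphtha, x3 = barrels of toluene, x4 = barrels of alkylate, x5 = barrels of ethanol, x6 = barrels of FCC naphtha.
min 96.21x1 + 77.15x2 + 197.23x3 + 175.51x4 + 114.63x5 + 87.37x6 s.t.:
  126.6x5 ≥ 175.3   (oxygenate mass)
  59x1 + 72x2 + 118.3x3 + 100.2x4 + 112.5x5 + 87.3x6 ≥ 340   (octane-barrels)
  x1, x2, x3, x4, x5, x6 ≥ 0.
The optimal basis is {ethanol, FCC naphtha}; heavy naphtha, straight-run naphtha, toluene, alkylate drop out. Binding constraints: oxygenate mass and octane-barrels.
Optimal quantities: ethanol = 1.3847 barrels, FCC naphtha = 2.1102 barrels.
Hence cost = 114.63·1.3847 + 87.37·2.1102 = $343.0963.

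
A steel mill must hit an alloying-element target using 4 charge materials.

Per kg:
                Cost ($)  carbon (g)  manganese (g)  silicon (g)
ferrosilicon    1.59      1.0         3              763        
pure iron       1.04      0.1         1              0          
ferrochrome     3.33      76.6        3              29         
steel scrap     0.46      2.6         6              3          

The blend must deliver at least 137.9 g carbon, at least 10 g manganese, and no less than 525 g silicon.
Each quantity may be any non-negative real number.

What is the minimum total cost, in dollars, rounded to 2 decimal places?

$7.11

Set it up as a linear program. Let x1 = kg of ferrosilicon, x2 = kg of pure iron, x3 = kg of ferrochrome, x4 = kg of steel scrap.
Minimize 1.59x1 + 1.04x2 + 3.33x3 + 0.46x4 with:
  1x1 + 0.1x2 + 76.6x3 + 2.6x4 ≥ 137.9   (carbon)
  3x1 + 1x2 + 3x3 + 6x4 ≥ 10   (manganese)
  763x1 + 29x3 + 3x4 ≥ 525   (silicon)
  x1, x2, x3, x4 ≥ 0.
The optimal basis is {ferrosilicon, ferrochrome, steel scrap}; pure iron drops out. Binding constraints: carbon, manganese, silicon.
Solving gives x1 = 0.6187, x3 = 1.776, x4 = 0.4692.
Objective = 1.59·0.6187 + 3.33·1.776 + 0.46·0.4692 = 7.1136.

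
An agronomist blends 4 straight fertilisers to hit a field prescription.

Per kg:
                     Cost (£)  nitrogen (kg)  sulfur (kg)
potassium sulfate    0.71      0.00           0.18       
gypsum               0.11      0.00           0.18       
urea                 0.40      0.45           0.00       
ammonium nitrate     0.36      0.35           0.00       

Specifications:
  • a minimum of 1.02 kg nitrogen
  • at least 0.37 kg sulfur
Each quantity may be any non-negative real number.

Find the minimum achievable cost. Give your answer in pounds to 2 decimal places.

£1.13

Set it up as a linear program. Let x1 = kg of potassium sulfate, x2 = kg of gypsum, x3 = kg of urea, x4 = kg of ammonium nitrate.
Minimize 0.71x1 + 0.11x2 + 0.4x3 + 0.36x4 with:
  0.45x3 + 0.35x4 ≥ 1.02   (nitrogen)
  0.18x1 + 0.18x2 ≥ 0.37   (sulfur)
  x1, x2, x3, x4 ≥ 0.
The minimum-cost mix takes nothing from potassium sulfate, ammonium nitrate — only gypsum, urea. There the nitrogen and sulfur constraints are tight.
So gypsum = 2.056 kg, urea = 2.267 kg.
Cost = 0.11·2.056 + 0.4·2.267 = 1.1330.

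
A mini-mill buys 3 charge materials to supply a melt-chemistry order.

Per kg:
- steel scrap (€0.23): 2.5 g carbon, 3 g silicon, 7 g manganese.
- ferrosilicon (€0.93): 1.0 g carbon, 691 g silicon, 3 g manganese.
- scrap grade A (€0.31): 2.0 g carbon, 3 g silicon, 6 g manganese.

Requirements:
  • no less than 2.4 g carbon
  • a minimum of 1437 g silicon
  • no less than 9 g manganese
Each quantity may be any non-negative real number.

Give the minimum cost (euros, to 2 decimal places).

€2.02

Treat it as an LP. Let x1 = kg of steel scrap, x2 = kg of ferrosilicon, x3 = kg of scrap grade A.
min 0.23x1 + 0.93x2 + 0.31x3 s.t.:
  2.5x1 + 1x2 + 2x3 ≥ 2.4   (carbon)
  3x1 + 691x2 + 3x3 ≥ 1437   (silicon)
  7x1 + 3x2 + 6x3 ≥ 9   (manganese)
  x1, x2, x3 ≥ 0.
The cheapest feasible vertex uses only steel scrap, ferrosilicon; scrap grade A is not used. There the silicon and manganese constraints are tight.
Solving gives x1 = 0.3952, x2 = 2.078.
Objective = 0.23·0.3952 + 0.93·2.078 = 2.0234.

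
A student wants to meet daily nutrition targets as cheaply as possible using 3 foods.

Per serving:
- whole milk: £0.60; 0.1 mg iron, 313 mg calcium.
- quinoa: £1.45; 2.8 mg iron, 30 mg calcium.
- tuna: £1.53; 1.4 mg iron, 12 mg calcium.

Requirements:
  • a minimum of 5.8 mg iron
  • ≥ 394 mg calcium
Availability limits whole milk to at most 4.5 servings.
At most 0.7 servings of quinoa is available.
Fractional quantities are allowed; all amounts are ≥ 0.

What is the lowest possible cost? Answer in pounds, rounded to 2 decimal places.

Let x1 = servings of whole milk, x2 = servings of quinoa, x3 = servings of tuna.
Minimise 0.6x1 + 1.45x2 + 1.53x3 subject to:
  0.1x1 + 2.8x2 + 1.4x3 ≥ 5.8   (iron)
  313x1 + 30x2 + 12x3 ≥ 394   (calcium)
  x1 ≤ 4.5
  x2 ≤ 0.7
  x1, x2, x3 ≥ 0.
The optimal mix uses every input. Binding constraints: iron, calcium, the quinoa cap.
Optimal quantities: whole milk = 1.09 servings, quinoa = 0.7 servings, tuna = 2.665 servings.
Hence cost = 0.6·1.09 + 1.45·0.7 + 1.53·2.665 = £5.7465.

£5.75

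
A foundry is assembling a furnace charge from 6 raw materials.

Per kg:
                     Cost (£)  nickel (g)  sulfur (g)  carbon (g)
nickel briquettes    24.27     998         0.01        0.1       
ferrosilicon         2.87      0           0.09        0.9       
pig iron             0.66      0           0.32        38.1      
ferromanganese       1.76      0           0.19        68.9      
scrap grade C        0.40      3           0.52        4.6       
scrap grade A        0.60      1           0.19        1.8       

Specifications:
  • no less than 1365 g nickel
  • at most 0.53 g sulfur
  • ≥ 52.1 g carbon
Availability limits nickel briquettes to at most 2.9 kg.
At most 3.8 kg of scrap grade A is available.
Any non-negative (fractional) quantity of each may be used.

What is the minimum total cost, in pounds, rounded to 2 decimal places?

£34.10

Let x1 = kg of nickel briquettes, x2 = kg of ferrosilicon, x3 = kg of pig iron, x4 = kg of ferromanganese, x5 = kg of scrap grade C, x6 = kg of scrap grade A.
Minimize 24.27x1 + 2.87x2 + 0.66x3 + 1.76x4 + 0.4x5 + 0.6x6 subject to:
  998x1 + 3x5 + 1x6 ≥ 1365   (nickel)
  0.01x1 + 0.09x2 + 0.32x3 + 0.19x4 + 0.52x5 + 0.19x6 ≤ 0.53   (sulfur)
  0.1x1 + 0.9x2 + 38.1x3 + 68.9x4 + 4.6x5 + 1.8x6 ≥ 52.1   (carbon)
  x1 ≤ 2.9
  x6 ≤ 3.8
  x1, x2, x3, x4, x5, x6 ≥ 0.
The optimal basis is {nickel briquettes, pig iron}; ferrosilicon, ferromanganese, scrap grade C, scrap grade A drop out. There the nickel and carbon constraints are tight.
Solving gives x1 = 1.368, x3 = 1.364.
Total cost: 24.27·1.368 + 0.66·1.364 = 34.1016.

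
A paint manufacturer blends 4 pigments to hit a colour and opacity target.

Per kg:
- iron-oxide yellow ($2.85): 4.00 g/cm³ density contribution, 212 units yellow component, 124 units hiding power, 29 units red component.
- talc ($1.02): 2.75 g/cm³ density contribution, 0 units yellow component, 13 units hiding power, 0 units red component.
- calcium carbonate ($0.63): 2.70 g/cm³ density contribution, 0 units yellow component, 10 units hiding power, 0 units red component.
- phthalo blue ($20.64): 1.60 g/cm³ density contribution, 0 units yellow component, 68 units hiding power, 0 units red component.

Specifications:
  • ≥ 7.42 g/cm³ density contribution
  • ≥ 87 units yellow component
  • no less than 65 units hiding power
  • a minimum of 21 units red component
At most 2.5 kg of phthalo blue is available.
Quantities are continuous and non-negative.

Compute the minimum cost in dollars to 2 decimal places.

$3.12

Let x1 = kg of iron-oxide yellow, x2 = kg of talc, x3 = kg of calcium carbonate, x4 = kg of phthalo blue.
Minimise 2.85x1 + 1.02x2 + 0.63x3 + 20.64x4 subject to:
  4x1 + 2.75x2 + 2.7x3 + 1.6x4 ≥ 7.42   (density contribution)
  212x1 ≥ 87   (yellow component)
  124x1 + 13x2 + 10x3 + 68x4 ≥ 65   (hiding power)
  29x1 ≥ 21   (red component)
  x4 ≤ 2.5
  x1, x2, x3, x4 ≥ 0.
The minimum-cost mix takes nothing from talc, phthalo blue — only iron-oxide yellow, calcium carbonate. There the density contribution and red component constraints are tight.
That vertex is x1 = 0.7241, x3 = 1.675.
Cost = 2.85·0.7241 + 0.63·1.675 = 3.1189.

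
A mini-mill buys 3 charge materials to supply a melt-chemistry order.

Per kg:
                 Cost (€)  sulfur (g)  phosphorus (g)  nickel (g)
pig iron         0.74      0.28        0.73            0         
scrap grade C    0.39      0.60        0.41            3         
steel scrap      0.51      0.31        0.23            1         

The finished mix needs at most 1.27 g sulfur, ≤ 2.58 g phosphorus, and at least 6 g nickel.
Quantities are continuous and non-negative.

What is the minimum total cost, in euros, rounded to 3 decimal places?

Set it up as a linear program. Let x1 = kg of pig iron, x2 = kg of scrap grade C, x3 = kg of steel scrap.
Minimise 0.74x1 + 0.39x2 + 0.51x3 with:
  0.28x1 + 0.6x2 + 0.31x3 ≤ 1.27   (sulfur)
  0.73x1 + 0.41x2 + 0.23x3 ≤ 2.58   (phosphorus)
  3x2 + 1x3 ≥ 6   (nickel)
  x1, x2, x3 ≥ 0.
The optimal basis is {scrap grade C}; pig iron, steel scrap drop out. There the nickel constraint is tight.
So scrap grade C = 2 kg.
Hence cost = 0.39·2 = €0.78000.

€0.780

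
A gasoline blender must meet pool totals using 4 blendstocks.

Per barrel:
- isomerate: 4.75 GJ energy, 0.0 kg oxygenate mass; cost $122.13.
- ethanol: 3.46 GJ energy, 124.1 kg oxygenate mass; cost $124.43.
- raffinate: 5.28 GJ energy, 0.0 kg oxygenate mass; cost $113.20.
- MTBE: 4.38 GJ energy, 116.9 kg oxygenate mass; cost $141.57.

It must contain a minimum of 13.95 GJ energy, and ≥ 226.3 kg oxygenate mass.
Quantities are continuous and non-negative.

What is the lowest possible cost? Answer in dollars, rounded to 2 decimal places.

Let x1 = barrels of isomerate, x2 = barrels of ethanol, x3 = barrels of raffinate, x4 = barrels of MTBE.
Minimise 122.13x1 + 124.43x2 + 113.2x3 + 141.57x4 subject to:
  4.75x1 + 3.46x2 + 5.28x3 + 4.38x4 ≥ 13.95   (energy)
  124.1x2 + 116.9x4 ≥ 226.3   (oxygenate mass)
  x1, x2, x3, x4 ≥ 0.
At the optimum only ethanol, raffinate are positive (isomerate, MTBE = 0). Binding constraints: energy and oxygenate mass.
Optimal quantities: ethanol = 1.8235 barrels, raffinate = 1.4471 barrels.
Hence cost = 124.43·1.8235 + 113.2·1.4471 = $390.7098.

$390.71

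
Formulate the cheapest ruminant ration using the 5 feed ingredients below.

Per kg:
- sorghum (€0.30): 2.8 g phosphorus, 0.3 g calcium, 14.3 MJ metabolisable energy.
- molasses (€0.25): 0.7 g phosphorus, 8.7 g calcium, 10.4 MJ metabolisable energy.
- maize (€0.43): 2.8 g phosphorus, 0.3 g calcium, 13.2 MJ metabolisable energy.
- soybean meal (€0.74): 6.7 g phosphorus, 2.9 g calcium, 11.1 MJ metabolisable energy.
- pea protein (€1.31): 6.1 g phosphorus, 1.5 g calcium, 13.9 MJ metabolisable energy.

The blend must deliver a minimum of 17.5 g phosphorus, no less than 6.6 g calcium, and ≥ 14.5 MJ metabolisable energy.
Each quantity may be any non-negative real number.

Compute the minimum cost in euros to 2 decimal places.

€1.92

Let x1 = kg of sorghum, x2 = kg of molasses, x3 = kg of maize, x4 = kg of soybean meal, x5 = kg of pea protein.
Minimize 0.3x1 + 0.25x2 + 0.43x3 + 0.74x4 + 1.31x5 with:
  2.8x1 + 0.7x2 + 2.8x3 + 6.7x4 + 6.1x5 ≥ 17.5   (phosphorus)
  0.3x1 + 8.7x2 + 0.3x3 + 2.9x4 + 1.5x5 ≥ 6.6   (calcium)
  14.3x1 + 10.4x2 + 13.2x3 + 11.1x4 + 13.9x5 ≥ 14.5   (metabolisable energy)
  x1, x2, x3, x4, x5 ≥ 0.
The optimal basis is {sorghum, soybean meal}; molasses, maize, pea protein drop out. Binding constraints: phosphorus and calcium.
That vertex is x1 = 1.069, x4 = 2.165.
Hence cost = 0.3·1.069 + 0.74·2.165 = €1.9228.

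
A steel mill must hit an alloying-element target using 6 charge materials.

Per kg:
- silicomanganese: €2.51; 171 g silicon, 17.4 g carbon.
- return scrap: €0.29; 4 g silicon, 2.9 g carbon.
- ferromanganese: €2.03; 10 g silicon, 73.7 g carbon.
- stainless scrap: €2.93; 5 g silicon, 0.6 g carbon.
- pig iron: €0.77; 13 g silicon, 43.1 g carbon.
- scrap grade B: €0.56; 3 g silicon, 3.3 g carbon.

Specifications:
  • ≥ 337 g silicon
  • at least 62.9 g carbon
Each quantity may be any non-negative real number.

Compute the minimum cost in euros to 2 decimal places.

Set it up as a linear program. Let x1 = kg of silicomanganese, x2 = kg of return scrap, x3 = kg of ferromanganese, x4 = kg of stainless scrap, x5 = kg of pig iron, x6 = kg of scrap grade B.
Minimize 2.51x1 + 0.29x2 + 2.03x3 + 2.93x4 + 0.77x5 + 0.56x6 s.t.:
  171x1 + 4x2 + 10x3 + 5x4 + 13x5 + 3x6 ≥ 337   (silicon)
  17.4x1 + 2.9x2 + 73.7x3 + 0.6x4 + 43.1x5 + 3.3x6 ≥ 62.9   (carbon)
  x1, x2, x3, x4, x5, x6 ≥ 0.
The optimal basis is {silicomanganese, pig iron}; return scrap, ferromanganese, stainless scrap, scrap grade B drop out. The silicon and carbon requirements are met with equality.
That vertex is x1 = 1.919, x5 = 0.6848.
Hence cost = 2.51·1.919 + 0.77·0.6848 = €5.3440.

€5.34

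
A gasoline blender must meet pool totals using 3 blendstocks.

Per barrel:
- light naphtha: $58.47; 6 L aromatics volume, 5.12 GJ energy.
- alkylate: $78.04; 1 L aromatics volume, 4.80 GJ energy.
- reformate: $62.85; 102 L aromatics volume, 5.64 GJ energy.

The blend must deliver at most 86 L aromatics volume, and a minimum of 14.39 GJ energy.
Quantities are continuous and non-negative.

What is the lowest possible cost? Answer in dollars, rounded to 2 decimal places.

$163.20

Let x1 = barrels of light naphtha, x2 = barrels of alkylate, x3 = barrels of reformate.
Minimize 58.47x1 + 78.04x2 + 62.85x3 subject to:
  6x1 + 1x2 + 102x3 ≤ 86   (aromatics volume)
  5.12x1 + 4.8x2 + 5.64x3 ≥ 14.39   (energy)
  x1, x2, x3 ≥ 0.
The cheapest feasible vertex uses only light naphtha, reformate; alkylate is not used. There the aromatics volume and energy constraints are tight.
Optimal quantities: light naphtha = 2.012 barrels, reformate = 0.7248 barrels.
Cost = 58.47·2.012 + 62.85·0.7248 = 163.1953.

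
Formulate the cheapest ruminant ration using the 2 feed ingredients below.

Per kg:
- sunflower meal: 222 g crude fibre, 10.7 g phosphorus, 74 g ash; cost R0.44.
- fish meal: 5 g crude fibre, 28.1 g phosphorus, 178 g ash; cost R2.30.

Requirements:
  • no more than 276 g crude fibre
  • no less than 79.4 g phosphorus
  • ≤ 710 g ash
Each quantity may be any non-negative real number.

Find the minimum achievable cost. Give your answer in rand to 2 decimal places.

Let x1 = kg of sunflower meal, x2 = kg of fish meal.
Minimize 0.44x1 + 2.3x2 s.t.:
  222x1 + 5x2 ≤ 276   (crude fibre)
  10.7x1 + 28.1x2 ≥ 79.4   (phosphorus)
  74x1 + 178x2 ≤ 710   (ash)
  x1, x2 ≥ 0.
Both inputs are positive at the optimum. Binding constraints: crude fibre and phosphorus.
So sunflower meal = 1.19 kg, fish meal = 2.373 kg.
Hence cost = 0.44·1.19 + 2.3·2.373 = R5.9815.

R5.98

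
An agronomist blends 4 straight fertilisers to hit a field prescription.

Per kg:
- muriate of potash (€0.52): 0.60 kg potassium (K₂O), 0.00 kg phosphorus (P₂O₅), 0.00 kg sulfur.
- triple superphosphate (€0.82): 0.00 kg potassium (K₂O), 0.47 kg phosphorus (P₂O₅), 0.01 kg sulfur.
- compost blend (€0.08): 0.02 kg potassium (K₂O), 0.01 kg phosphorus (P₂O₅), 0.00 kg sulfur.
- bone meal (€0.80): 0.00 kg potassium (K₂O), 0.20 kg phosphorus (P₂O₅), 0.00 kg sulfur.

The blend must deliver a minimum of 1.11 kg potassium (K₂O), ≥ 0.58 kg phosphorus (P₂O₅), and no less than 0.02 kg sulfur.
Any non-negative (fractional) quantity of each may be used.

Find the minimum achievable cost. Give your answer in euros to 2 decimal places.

Let x1 = kg of muriate of potash, x2 = kg of triple superphosphate, x3 = kg of compost blend, x4 = kg of bone meal.
min 0.52x1 + 0.82x2 + 0.08x3 + 0.8x4 s.t.:
  0.6x1 + 0.02x3 ≥ 1.11   (potassium (K₂O))
  0.47x2 + 0.01x3 + 0.2x4 ≥ 0.58   (phosphorus (P₂O₅))
  0.01x2 ≥ 0.02   (sulfur)
  x1, x2, x3, x4 ≥ 0.
The optimal basis is {muriate of potash, triple superphosphate}; compost blend, bone meal drop out. There the potassium (K₂O) and sulfur constraints are tight.
So muriate of potash = 1.85 kg, triple superphosphate = 2 kg.
Cost = 0.52·1.85 + 0.82·2 = 2.6020.

€2.60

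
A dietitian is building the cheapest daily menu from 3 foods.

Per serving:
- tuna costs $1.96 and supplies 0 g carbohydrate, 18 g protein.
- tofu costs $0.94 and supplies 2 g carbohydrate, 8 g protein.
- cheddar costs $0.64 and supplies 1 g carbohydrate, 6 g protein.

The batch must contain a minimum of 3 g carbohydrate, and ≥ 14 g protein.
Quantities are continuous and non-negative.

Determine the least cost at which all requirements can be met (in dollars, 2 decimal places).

$1.58

Set it up as a linear program. Let x1 = servings of tuna, x2 = servings of tofu, x3 = servings of cheddar.
Minimise 1.96x1 + 0.94x2 + 0.64x3 subject to:
  2x2 + 1x3 ≥ 3   (carbohydrate)
  18x1 + 8x2 + 6x3 ≥ 14   (protein)
  x1, x2, x3 ≥ 0.
The optimal basis is {tofu, cheddar}; tuna drops out. Binding constraints: carbohydrate and protein.
Solving gives x2 = 1, x3 = 1.
Objective = 0.94·1 + 0.64·1 = 1.5800.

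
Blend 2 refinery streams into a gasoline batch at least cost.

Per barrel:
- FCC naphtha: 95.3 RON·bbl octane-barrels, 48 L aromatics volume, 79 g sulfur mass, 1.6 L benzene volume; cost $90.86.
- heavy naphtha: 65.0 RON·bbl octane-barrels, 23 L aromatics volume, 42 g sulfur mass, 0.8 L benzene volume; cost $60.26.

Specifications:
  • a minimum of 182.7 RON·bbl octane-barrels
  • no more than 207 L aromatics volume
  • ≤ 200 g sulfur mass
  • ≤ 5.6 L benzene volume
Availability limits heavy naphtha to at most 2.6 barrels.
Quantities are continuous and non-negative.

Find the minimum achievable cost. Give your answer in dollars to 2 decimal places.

Let x1 = barrels of FCC naphtha, x2 = barrels of heavy naphtha.
Minimize 90.86x1 + 60.26x2 with:
  95.3x1 + 65x2 ≥ 182.7   (octane-barrels)
  48x1 + 23x2 ≤ 207   (aromatics volume)
  79x1 + 42x2 ≤ 200   (sulfur mass)
  1.6x1 + 0.8x2 ≤ 5.6   (benzene volume)
  x2 ≤ 2.6
  x1, x2 ≥ 0.
Both inputs are positive at the optimum. Binding constraints: octane-barrels and the heavy naphtha cap.
So FCC naphtha = 0.1438 barrels, heavy naphtha = 2.6 barrels.
Hence cost = 90.86·0.1438 + 60.26·2.6 = $169.7417.

$169.74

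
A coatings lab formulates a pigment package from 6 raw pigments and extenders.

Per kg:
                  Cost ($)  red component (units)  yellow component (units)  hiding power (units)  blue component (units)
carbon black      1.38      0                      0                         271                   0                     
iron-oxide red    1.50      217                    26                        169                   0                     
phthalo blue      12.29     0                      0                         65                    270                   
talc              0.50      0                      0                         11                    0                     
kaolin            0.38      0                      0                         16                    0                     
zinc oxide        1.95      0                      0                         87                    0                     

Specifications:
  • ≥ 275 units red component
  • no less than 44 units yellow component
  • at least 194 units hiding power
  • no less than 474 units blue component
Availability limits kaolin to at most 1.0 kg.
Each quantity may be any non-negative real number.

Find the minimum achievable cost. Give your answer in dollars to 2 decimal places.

$24.11

Set it up as a linear program. Let x1 = kg of carbon black, x2 = kg of iron-oxide red, x3 = kg of phthalo blue, x4 = kg of talc, x5 = kg of kaolin, x6 = kg of zinc oxide.
min 1.38x1 + 1.5x2 + 12.29x3 + 0.5x4 + 0.38x5 + 1.95x6 with:
  217x2 ≥ 275   (red component)
  26x2 ≥ 44   (yellow component)
  271x1 + 169x2 + 65x3 + 11x4 + 16x5 + 87x6 ≥ 194   (hiding power)
  270x3 ≥ 474   (blue component)
  x5 ≤ 1
  x1, x2, x3, x4, x5, x6 ≥ 0.
The minimum-cost mix takes nothing from carbon black, talc, kaolin, zinc oxide — only iron-oxide red, phthalo blue. There the yellow component and blue component constraints are tight.
That vertex is x2 = 1.6923, x3 = 1.7556.
Hence cost = 1.5·1.6923 + 12.29·1.7556 = $24.1148.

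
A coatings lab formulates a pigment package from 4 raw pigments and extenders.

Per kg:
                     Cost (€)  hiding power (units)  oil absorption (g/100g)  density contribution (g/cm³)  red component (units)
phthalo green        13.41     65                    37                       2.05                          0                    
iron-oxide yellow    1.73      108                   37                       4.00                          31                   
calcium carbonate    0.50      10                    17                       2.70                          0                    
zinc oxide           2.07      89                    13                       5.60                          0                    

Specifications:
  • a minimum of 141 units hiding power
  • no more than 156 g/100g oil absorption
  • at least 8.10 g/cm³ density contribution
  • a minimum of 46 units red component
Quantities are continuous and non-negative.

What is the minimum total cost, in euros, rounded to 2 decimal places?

Treat it as an LP. Let x1 = kg of phthalo green, x2 = kg of iron-oxide yellow, x3 = kg of calcium carbonate, x4 = kg of zinc oxide.
Minimize 13.41x1 + 1.73x2 + 0.5x3 + 2.07x4 with:
  65x1 + 108x2 + 10x3 + 89x4 ≥ 141   (hiding power)
  37x1 + 37x2 + 17x3 + 13x4 ≤ 156   (oil absorption)
  2.05x1 + 4x2 + 2.7x3 + 5.6x4 ≥ 8.1   (density contribution)
  31x2 ≥ 46   (red component)
  x1, x2, x3, x4 ≥ 0.
The cheapest feasible vertex uses only iron-oxide yellow, calcium carbonate; phthalo green, zinc oxide are not used. Binding constraints: density contribution and red component.
So iron-oxide yellow = 1.484 kg, calcium carbonate = 0.8017 kg.
Cost = 1.73·1.484 + 0.5·0.8017 = 2.9682.

€2.97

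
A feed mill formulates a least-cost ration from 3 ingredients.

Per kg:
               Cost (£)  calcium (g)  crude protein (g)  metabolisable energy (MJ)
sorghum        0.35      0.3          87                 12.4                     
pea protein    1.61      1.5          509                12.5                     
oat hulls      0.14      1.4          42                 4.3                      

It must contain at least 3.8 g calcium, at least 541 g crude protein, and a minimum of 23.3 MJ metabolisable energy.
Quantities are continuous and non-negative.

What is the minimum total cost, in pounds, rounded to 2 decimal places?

Treat it as an LP. Let x1 = kg of sorghum, x2 = kg of pea protein, x3 = kg of oat hulls.
Minimize 0.35x1 + 1.61x2 + 0.14x3 with:
  0.3x1 + 1.5x2 + 1.4x3 ≥ 3.8   (calcium)
  87x1 + 509x2 + 42x3 ≥ 541   (crude protein)
  12.4x1 + 12.5x2 + 4.3x3 ≥ 23.3   (metabolisable energy)
  x1, x2, x3 ≥ 0.
The optimal basis is {pea protein, oat hulls}; sorghum drops out. Binding constraints: crude protein and metabolisable energy.
So pea protein = 0.8101 kg, oat hulls = 3.064 kg.
Hence cost = 1.61·0.8101 + 0.14·3.064 = £1.7332.

£1.73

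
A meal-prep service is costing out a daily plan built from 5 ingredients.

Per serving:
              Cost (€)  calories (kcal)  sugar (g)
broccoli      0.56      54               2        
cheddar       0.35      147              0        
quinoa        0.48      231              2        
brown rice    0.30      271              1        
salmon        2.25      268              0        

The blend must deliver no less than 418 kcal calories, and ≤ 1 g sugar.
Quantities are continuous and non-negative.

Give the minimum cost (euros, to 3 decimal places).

€0.650

Let x1 = servings of broccoli, x2 = servings of cheddar, x3 = servings of quinoa, x4 = servings of brown rice, x5 = servings of salmon.
Minimise 0.56x1 + 0.35x2 + 0.48x3 + 0.3x4 + 2.25x5 subject to:
  54x1 + 147x2 + 231x3 + 271x4 + 268x5 ≥ 418   (calories)
  2x1 + 2x3 + 1x4 ≤ 1   (sugar)
  x1, x2, x3, x4, x5 ≥ 0.
The minimum-cost mix takes nothing from broccoli, quinoa, salmon — only cheddar, brown rice. There the calories and sugar constraints are tight.
Solving gives x2 = 1, x4 = 1.
Objective = 0.35·1 + 0.3·1 = 0.65000.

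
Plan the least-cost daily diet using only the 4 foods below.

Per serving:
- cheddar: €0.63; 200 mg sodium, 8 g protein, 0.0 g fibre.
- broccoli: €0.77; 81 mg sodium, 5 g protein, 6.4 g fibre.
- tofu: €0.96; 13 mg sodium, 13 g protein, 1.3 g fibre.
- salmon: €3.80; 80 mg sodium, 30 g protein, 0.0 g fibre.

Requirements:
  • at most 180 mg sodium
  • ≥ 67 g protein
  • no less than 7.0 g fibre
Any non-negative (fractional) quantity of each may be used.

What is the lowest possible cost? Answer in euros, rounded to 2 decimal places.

€4.97

Let x1 = servings of cheddar, x2 = servings of broccoli, x3 = servings of tofu, x4 = servings of salmon.
min 0.63x1 + 0.77x2 + 0.96x3 + 3.8x4 subject to:
  200x1 + 81x2 + 13x3 + 80x4 ≤ 180   (sodium)
  8x1 + 5x2 + 13x3 + 30x4 ≥ 67   (protein)
  6.4x2 + 1.3x3 ≥ 7   (fibre)
  x1, x2, x3, x4 ≥ 0.
The cheapest feasible vertex uses only broccoli, tofu; cheddar, salmon are not used. Binding constraints: protein and fibre.
Optimal quantities: broccoli = 0.05085 servings, tofu = 5.134 servings.
Total cost: 0.77·0.05085 + 0.96·5.134 = 4.9678.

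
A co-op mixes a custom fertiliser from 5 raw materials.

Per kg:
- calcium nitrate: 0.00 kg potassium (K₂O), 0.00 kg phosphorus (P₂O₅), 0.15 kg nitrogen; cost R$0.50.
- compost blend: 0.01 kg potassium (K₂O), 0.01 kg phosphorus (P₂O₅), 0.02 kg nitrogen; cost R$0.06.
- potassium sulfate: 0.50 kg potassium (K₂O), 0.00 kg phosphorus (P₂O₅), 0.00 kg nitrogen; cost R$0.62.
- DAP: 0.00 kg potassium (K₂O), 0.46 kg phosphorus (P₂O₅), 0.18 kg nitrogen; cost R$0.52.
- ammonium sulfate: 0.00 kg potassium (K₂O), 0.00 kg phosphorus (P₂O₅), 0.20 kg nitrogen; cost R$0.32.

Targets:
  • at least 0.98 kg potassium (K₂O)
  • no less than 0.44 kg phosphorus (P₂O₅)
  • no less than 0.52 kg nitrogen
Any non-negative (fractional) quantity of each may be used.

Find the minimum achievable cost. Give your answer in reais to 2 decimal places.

Let x1 = kg of calcium nitrate, x2 = kg of compost blend, x3 = kg of potassium sulfate, x4 = kg of DAP, x5 = kg of ammonium sulfate.
min 0.5x1 + 0.06x2 + 0.62x3 + 0.52x4 + 0.32x5 s.t.:
  0.01x2 + 0.5x3 ≥ 0.98   (potassium (K₂O))
  0.01x2 + 0.46x4 ≥ 0.44   (phosphorus (P₂O₅))
  0.15x1 + 0.02x2 + 0.18x4 + 0.2x5 ≥ 0.52   (nitrogen)
  x1, x2, x3, x4, x5 ≥ 0.
The minimum-cost mix takes nothing from calcium nitrate, compost blend — only potassium sulfate, DAP, ammonium sulfate. Binding constraints: potassium (K₂O), phosphorus (P₂O₅), nitrogen.
Solving gives x3 = 1.96, x4 = 0.9565, x5 = 1.739.
Objective = 0.62·1.96 + 0.52·0.9565 + 0.32·1.739 = 2.2691.

R$2.27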